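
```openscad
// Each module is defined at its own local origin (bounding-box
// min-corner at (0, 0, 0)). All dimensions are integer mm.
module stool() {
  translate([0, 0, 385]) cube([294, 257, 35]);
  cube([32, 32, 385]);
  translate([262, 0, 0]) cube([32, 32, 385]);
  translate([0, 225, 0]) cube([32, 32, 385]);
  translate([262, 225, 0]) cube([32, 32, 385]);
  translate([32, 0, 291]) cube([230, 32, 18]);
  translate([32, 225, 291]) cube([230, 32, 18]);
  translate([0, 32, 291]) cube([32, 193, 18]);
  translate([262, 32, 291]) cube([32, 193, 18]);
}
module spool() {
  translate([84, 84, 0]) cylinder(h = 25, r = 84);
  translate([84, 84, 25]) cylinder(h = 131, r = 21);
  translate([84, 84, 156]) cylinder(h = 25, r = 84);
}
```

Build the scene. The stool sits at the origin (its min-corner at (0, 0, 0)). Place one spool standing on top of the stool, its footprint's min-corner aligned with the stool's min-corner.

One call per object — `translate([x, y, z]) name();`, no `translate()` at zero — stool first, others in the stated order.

stool();
translate([0, 0, 420]) spool();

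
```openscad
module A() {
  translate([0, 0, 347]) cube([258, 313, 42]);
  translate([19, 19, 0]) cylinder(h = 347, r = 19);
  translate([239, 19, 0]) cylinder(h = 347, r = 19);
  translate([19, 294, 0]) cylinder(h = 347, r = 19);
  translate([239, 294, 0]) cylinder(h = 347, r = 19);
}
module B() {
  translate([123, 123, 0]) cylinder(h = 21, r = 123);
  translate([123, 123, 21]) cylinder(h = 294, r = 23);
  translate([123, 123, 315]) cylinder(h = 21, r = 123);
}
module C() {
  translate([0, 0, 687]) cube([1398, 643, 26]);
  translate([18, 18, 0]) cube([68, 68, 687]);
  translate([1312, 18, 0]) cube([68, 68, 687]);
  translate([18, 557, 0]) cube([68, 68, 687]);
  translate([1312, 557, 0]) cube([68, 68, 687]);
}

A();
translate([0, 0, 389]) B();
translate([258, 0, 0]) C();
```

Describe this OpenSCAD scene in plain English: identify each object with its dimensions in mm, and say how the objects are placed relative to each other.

A is a simple wooden stool: a rectangular seat 258 mm (x) by 313 mm (y), 42 mm thick, top face at z = 389 mm, on four round legs, each 38 mm in diameter. The legs rest on z = 0, each leg's axis is inset half a diameter from the nearest pair of seat edges (so the leg's bounding box is flush with the corner).

B is a spool: two coaxial disc flanges of radius 123 mm and thickness 21 mm, joined by a core cylinder of radius 23 mm and height 294 mm. The lower flange rests on z = 0 and the three cylinders share a vertical axis.

C is a rectangular dining table. The top is 1398×643×26 mm with its upper surface at z = 713 mm. It stands on four 68×68 mm square legs, each inset 18 mm from the nearest pair of top edges, running from the floor to the underside of the top.

The spool is on top of the stool. The table is against the stool's +x side, with their −y faces flush.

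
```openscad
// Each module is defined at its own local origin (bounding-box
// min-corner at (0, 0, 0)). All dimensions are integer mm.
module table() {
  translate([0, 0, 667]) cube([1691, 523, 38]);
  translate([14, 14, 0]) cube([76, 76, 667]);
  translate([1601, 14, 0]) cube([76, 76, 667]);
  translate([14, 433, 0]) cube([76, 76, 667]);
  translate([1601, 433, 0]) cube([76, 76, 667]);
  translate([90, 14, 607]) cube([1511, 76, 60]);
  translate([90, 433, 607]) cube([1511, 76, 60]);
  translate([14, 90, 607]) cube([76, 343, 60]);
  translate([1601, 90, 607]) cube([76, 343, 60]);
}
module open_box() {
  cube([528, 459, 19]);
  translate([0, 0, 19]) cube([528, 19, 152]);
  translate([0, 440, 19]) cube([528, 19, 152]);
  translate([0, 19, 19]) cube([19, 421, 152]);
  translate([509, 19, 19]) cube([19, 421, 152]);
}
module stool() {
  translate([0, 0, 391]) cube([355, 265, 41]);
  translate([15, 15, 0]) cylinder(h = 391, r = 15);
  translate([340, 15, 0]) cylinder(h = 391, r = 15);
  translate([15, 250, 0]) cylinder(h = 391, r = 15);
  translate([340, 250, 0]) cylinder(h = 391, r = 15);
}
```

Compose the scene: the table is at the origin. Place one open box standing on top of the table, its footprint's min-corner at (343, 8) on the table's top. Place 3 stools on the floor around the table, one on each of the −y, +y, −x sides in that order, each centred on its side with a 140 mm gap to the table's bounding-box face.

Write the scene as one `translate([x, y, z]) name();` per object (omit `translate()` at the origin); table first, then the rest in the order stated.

table();
translate([343, 8, 705]) open_box();
translate([668, -405, 0]) stool();
translate([668, 663, 0]) stool();
translate([-495, 129, 0]) stool();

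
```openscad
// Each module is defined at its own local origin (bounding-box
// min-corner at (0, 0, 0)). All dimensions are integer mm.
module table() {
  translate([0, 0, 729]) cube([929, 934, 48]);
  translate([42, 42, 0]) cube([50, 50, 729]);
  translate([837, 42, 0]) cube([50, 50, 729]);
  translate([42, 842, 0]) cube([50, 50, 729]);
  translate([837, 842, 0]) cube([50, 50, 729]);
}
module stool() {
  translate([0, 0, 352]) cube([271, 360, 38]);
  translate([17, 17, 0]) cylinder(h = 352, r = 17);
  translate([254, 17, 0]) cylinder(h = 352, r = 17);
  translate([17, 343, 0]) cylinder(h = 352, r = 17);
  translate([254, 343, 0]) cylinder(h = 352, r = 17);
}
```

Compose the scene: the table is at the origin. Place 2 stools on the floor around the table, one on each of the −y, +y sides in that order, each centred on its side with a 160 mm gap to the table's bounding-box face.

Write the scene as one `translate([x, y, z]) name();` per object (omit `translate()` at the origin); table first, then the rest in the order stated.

table();
translate([329, -520, 0]) stool();
translate([329, 1094, 0]) stool();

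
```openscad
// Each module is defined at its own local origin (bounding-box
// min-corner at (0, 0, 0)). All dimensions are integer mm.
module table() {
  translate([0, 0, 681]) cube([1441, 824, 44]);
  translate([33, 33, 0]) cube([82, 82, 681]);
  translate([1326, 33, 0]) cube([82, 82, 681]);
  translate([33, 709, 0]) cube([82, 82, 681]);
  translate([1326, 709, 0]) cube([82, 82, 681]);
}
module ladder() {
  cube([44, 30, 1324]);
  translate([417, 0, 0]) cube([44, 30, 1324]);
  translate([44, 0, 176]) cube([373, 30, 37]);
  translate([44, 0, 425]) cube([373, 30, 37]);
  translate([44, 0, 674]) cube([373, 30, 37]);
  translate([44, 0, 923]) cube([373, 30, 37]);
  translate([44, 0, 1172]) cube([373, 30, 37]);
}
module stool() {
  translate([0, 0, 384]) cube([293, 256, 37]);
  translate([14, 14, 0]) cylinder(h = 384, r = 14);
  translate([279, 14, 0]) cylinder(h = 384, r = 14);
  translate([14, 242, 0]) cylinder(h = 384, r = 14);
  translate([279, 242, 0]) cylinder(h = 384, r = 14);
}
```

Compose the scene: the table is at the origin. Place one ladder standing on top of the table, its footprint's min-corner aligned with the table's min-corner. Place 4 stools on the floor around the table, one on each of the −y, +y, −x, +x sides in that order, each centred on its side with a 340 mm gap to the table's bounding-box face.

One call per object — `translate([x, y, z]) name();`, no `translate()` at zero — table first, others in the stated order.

table();
translate([0, 0, 725]) ladder();
translate([574, -596, 0]) stool();
translate([574, 1164, 0]) stool();
translate([-633, 284, 0]) stool();
translate([1781, 284, 0]) stool();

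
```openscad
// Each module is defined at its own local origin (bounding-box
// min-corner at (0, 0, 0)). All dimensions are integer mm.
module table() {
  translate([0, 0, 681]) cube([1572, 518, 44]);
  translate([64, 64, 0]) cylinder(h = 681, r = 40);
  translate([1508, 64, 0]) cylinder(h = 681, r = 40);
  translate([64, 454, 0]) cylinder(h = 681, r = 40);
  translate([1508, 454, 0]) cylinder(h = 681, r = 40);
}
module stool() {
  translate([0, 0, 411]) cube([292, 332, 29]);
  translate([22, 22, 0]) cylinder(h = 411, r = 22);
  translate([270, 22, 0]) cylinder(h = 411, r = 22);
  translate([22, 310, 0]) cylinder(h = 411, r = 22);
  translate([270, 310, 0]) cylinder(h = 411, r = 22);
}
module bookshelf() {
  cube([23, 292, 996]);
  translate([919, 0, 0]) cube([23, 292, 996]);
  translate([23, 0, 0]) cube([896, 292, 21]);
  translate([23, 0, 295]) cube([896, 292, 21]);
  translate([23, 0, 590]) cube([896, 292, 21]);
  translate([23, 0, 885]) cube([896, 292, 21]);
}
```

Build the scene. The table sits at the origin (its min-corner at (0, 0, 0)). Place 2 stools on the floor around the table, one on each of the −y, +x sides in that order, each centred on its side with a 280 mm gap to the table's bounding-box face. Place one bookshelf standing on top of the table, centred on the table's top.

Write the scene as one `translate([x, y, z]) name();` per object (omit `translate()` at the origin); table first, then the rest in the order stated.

table();
translate([640, -612, 0]) stool();
translate([1852, 93, 0]) stool();
translate([315, 113, 725]) bookshelf();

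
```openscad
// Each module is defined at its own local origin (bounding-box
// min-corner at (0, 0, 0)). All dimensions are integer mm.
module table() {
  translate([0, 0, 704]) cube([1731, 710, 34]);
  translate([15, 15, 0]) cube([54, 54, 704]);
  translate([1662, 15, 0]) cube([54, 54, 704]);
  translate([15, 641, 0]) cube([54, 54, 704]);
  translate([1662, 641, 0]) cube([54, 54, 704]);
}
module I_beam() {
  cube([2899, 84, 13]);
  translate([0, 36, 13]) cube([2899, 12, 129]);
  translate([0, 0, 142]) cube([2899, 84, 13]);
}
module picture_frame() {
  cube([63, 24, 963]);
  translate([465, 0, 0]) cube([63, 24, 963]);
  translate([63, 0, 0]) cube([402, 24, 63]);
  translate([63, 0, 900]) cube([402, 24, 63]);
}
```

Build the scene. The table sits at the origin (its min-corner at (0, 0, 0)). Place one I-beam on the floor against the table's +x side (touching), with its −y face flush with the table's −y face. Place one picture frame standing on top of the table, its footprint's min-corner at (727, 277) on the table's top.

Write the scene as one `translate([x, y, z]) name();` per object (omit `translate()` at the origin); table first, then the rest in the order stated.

table();
translate([1731, 0, 0]) I_beam();
translate([727, 277, 738]) picture_frame();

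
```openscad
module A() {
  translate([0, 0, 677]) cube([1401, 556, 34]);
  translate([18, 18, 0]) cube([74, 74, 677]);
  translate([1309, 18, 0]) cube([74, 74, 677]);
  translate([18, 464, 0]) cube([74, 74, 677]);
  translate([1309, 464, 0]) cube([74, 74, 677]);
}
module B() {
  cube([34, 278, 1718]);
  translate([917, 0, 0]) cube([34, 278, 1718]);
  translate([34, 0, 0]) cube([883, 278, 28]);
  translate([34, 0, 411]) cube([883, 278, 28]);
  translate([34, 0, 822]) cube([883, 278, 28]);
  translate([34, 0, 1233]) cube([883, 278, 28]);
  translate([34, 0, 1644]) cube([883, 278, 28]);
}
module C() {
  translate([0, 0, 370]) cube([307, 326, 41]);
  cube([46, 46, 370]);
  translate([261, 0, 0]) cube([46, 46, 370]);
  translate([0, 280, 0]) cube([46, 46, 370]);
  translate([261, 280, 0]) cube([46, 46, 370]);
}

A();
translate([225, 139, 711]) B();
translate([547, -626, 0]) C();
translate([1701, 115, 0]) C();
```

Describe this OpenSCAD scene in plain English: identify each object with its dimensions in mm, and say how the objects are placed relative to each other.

A is a table: top 1401 mm (x) × 556 mm (y), 34 mm thick, upper face at z = 711 mm, on four 74×74 mm square legs, each inset 18 mm from the nearest pair of top edges, running from z = 0 to the bottom of the top.

B is an open bookshelf. Two side panels, each 34 mm thick, 278 mm deep and 1718 mm tall, stand 951 mm apart (outside-to-outside). Between them sit 5 shelves, each 28 mm thick and 278 mm deep, spanning the full gap between the sides. The bottom shelf rests on the floor (its underside at z = 0) and the clear gap between one shelf's top and the next shelf's underside is 383 mm.

C is a simple wooden stool: a rectangular seat 307 mm (x) by 326 mm (y), 41 mm thick, top face at z = 411 mm, on four square legs, each 46×46 mm in cross-section. The legs rest on z = 0, each flush with a corner of the seat.

The bookshelf is on top of the table, centred. Two stools sit around the table at the −y, +x sides.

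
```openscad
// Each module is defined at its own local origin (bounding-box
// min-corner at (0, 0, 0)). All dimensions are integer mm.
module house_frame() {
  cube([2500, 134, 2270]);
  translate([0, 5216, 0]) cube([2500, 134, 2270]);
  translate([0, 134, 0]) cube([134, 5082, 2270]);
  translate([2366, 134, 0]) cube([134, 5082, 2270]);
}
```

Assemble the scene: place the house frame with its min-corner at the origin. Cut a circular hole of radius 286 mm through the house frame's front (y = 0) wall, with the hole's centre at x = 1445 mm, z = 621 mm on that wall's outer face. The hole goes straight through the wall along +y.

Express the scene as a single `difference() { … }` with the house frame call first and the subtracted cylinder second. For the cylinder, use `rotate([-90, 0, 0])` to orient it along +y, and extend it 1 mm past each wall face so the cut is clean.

difference() {
  house_frame();
  translate([1445, -1, 621]) rotate([-90, 0, 0]) cylinder(h = 136, r = 286);
}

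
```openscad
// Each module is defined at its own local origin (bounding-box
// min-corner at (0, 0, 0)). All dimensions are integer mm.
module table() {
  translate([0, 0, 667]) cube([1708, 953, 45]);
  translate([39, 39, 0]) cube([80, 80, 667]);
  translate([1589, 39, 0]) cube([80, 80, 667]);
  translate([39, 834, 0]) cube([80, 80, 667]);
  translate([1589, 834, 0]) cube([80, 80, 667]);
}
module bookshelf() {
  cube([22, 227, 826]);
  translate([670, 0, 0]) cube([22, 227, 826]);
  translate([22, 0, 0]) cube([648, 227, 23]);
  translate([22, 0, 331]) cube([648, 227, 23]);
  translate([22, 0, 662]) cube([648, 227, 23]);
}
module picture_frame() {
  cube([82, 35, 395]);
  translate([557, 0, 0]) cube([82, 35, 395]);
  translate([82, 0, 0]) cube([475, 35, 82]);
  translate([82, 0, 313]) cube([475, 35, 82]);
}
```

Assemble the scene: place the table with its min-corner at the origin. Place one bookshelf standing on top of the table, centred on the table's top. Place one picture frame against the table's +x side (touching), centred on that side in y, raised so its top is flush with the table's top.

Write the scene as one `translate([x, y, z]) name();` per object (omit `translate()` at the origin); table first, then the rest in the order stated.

table();
translate([508, 363, 712]) bookshelf();
translate([1708, 459, 317]) picture_frame();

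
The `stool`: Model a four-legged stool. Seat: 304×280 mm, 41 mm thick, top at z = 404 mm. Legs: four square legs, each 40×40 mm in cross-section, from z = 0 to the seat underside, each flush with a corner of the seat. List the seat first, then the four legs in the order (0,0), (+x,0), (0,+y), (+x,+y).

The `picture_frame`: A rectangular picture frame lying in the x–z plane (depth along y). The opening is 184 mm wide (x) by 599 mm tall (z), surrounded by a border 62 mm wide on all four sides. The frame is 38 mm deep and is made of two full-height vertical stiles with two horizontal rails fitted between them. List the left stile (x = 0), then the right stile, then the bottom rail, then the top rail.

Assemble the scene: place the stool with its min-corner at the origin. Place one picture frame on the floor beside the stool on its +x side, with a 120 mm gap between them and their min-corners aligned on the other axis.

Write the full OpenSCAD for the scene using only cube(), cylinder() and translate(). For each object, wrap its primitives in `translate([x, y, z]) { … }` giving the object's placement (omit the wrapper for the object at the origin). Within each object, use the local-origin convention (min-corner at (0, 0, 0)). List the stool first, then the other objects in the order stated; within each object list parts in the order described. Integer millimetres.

translate([0, 0, 363]) cube([304, 280, 41]);
cube([40, 40, 363]);
translate([264, 0, 0]) cube([40, 40, 363]);
translate([0, 240, 0]) cube([40, 40, 363]);
translate([264, 240, 0]) cube([40, 40, 363]);
translate([424, 0, 0]) {
  cube([62, 38, 723]);
  translate([246, 0, 0]) cube([62, 38, 723]);
  translate([62, 0, 0]) cube([184, 38, 62]);
  translate([62, 0, 661]) cube([184, 38, 62]);
}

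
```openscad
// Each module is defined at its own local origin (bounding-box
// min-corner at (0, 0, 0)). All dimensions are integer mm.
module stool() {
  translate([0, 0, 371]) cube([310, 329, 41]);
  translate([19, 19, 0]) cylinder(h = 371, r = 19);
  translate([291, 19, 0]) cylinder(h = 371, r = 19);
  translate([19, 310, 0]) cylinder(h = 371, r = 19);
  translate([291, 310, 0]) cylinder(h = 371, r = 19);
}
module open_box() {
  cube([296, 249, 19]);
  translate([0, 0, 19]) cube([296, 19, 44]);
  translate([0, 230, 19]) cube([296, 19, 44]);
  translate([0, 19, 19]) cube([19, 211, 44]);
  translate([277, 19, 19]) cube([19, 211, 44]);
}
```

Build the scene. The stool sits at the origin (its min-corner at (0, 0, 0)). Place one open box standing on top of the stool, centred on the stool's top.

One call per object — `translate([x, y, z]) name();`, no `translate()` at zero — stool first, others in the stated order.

stool();
translate([7, 40, 412]) open_box();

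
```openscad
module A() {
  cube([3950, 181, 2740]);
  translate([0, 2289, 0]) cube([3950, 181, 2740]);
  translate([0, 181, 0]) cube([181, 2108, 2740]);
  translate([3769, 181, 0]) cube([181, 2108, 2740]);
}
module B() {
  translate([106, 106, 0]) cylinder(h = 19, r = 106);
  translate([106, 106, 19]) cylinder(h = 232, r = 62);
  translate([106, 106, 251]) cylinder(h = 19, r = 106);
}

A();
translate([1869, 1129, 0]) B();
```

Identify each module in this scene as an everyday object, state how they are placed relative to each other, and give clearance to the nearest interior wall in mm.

Clearances: x = 1688, y = 948; minimum 948 mm.

A is a house frame. B is a spool. The spool sits inside the house frame, centred. The clearance to the nearest interior wall is 948 mm.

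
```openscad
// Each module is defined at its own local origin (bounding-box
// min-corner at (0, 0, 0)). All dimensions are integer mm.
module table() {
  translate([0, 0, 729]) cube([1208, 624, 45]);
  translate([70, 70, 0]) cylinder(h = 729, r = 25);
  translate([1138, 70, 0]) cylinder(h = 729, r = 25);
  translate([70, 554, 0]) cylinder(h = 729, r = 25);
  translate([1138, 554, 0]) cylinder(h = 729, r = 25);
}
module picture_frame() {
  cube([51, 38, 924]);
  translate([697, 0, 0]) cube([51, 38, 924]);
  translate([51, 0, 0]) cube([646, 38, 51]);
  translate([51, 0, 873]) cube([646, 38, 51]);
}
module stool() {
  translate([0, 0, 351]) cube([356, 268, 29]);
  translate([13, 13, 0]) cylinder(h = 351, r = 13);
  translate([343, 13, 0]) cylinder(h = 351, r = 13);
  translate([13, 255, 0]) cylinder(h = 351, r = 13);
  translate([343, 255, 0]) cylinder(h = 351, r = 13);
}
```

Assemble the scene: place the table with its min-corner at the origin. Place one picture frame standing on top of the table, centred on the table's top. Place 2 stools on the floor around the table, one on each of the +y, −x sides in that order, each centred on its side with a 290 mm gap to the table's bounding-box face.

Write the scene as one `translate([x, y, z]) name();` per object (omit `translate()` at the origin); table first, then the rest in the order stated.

table();
translate([230, 293, 774]) picture_frame();
translate([426, 914, 0]) stool();
translate([-646, 178, 0]) stool();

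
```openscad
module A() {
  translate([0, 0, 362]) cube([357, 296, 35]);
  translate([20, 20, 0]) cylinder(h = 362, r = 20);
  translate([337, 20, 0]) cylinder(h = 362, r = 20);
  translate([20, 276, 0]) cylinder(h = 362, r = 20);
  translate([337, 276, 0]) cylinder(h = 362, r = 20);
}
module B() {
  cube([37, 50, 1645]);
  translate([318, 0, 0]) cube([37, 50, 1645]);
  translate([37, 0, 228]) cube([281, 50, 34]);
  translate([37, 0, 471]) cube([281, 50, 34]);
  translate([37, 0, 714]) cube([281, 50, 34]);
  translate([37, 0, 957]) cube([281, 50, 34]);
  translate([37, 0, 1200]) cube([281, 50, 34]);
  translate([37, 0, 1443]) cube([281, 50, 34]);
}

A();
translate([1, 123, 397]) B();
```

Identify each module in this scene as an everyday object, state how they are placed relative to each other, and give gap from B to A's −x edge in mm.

The ladder's min-x is at 1; the stool's min-x is 0; gap = 1 mm.

A is a stool. B is a ladder. The ladder is on top of the stool, centred. The gap from the ladder to the stool's −x edge is 1 mm.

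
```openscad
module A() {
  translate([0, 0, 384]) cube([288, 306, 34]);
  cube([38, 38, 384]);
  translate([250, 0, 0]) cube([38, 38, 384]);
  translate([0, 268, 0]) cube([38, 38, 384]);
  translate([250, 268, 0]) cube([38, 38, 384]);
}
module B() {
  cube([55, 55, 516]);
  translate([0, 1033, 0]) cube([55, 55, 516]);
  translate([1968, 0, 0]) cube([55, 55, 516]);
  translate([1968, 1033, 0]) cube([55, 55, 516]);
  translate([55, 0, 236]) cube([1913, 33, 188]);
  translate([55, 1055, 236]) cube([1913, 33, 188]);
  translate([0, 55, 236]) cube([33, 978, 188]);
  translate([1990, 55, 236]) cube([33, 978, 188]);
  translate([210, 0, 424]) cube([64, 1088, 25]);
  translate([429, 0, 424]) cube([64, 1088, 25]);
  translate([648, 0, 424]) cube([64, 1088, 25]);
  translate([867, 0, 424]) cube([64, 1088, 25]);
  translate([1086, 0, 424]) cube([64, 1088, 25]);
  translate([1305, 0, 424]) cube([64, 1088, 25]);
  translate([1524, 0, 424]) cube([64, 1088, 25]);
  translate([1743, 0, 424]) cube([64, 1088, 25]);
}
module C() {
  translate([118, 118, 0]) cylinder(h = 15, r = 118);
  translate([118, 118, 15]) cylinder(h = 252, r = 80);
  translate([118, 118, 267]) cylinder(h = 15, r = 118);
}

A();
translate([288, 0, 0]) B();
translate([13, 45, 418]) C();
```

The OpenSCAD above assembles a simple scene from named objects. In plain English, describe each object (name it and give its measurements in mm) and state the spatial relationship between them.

A is a four-legged stool. The seat is a 288×306×34 mm slab whose top surface is at z = 418 mm; four square legs, each 38×38 mm in cross-section, run from the floor (z = 0) to the underside of the seat, each flush with a corner of the seat.

B is a bed frame 2023 mm long (x) by 1088 mm wide (y). Four 55×55 mm corner posts, 516 mm tall, at the corners of the footprint. Four rails of 33 mm thickness and 188 mm height run between adjacent posts with their undersides at z = 236 mm, their outer faces flush with the outside of the frame (the two x-running rails run between the posts' inner faces; the two y-running rails run between the posts' inner faces). 8 slats, each 64 mm wide (x) and 25 mm thick, lie across the top of the two x-running rails, running the full 1088 mm width of the frame in y; the slats are evenly spaced along x between the inner faces of the end posts with equal gaps (rounded down to the nearest mm) at the −x end and between each pair — any rounding remainder accumulates at the +x end.

C is a spool: two coaxial disc flanges of radius 118 mm and thickness 15 mm, joined by a core cylinder of radius 80 mm and height 252 mm. The lower flange rests on z = 0 and the three cylinders share a vertical axis.

The bed frame is against the stool's +x side, with their −y faces flush. The spool is on top of the stool.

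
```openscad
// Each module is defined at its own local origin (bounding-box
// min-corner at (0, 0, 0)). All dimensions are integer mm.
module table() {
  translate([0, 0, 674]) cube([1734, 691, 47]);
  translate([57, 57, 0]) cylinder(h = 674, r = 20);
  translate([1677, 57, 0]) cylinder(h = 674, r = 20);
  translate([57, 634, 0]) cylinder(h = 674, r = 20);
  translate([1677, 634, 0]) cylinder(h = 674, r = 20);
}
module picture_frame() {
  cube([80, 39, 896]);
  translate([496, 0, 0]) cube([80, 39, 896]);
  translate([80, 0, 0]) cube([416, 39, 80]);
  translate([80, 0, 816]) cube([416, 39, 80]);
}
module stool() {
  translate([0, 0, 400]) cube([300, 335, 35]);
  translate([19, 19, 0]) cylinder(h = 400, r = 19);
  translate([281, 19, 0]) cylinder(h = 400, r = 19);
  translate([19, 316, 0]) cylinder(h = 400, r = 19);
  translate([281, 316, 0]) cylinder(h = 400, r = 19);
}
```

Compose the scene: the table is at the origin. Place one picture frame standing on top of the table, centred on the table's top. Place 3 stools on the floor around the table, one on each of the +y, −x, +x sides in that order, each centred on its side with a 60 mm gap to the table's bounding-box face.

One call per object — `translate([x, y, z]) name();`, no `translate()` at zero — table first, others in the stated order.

table();
translate([579, 326, 721]) picture_frame();
translate([717, 751, 0]) stool();
translate([-360, 178, 0]) stool();
translate([1794, 178, 0]) stool();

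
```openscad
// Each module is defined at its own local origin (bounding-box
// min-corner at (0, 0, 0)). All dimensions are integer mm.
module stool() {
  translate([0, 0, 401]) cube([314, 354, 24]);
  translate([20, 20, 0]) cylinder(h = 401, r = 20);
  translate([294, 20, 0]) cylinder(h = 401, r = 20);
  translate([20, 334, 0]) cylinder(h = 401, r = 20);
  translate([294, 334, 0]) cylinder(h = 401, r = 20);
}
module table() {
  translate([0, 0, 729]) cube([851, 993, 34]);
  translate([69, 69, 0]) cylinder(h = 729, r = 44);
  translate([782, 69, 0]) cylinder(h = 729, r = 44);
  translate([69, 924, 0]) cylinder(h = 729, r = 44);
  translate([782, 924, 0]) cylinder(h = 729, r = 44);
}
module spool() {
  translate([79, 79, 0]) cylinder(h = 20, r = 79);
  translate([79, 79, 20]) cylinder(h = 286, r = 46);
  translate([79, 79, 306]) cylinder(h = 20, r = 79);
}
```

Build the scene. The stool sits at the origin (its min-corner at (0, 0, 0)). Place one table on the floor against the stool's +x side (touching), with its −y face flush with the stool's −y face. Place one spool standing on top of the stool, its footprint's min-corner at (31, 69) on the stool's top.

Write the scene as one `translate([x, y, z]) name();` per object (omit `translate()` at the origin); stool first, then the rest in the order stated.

stool();
translate([314, 0, 0]) table();
translate([31, 69, 425]) spool();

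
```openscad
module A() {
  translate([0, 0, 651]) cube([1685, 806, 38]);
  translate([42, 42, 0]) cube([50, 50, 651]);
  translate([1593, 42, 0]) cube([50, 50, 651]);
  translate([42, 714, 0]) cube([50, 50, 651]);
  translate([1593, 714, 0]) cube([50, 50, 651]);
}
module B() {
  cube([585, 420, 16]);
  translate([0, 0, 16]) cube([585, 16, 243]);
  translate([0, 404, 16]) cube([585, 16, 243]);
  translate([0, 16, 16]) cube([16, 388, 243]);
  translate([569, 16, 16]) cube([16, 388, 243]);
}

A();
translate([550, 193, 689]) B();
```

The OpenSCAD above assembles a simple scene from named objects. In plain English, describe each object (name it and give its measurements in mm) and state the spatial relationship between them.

A is a table: top 1685 mm (x) × 806 mm (y), 38 mm thick, upper face at z = 689 mm, on four 50×50 mm square legs, each inset 42 mm from the nearest pair of top edges, running from z = 0 to the bottom of the top.

B is an open-topped rectangular box: outside dimensions 585×420×259 mm, with a uniform wall and base thickness of 16 mm. The base is a full 585×420 slab on the floor; four walls sit on top of the base. The front and back walls (the −y and +y sides) span the full width; the two side walls fit between them.

The open box is on top of the table, centred.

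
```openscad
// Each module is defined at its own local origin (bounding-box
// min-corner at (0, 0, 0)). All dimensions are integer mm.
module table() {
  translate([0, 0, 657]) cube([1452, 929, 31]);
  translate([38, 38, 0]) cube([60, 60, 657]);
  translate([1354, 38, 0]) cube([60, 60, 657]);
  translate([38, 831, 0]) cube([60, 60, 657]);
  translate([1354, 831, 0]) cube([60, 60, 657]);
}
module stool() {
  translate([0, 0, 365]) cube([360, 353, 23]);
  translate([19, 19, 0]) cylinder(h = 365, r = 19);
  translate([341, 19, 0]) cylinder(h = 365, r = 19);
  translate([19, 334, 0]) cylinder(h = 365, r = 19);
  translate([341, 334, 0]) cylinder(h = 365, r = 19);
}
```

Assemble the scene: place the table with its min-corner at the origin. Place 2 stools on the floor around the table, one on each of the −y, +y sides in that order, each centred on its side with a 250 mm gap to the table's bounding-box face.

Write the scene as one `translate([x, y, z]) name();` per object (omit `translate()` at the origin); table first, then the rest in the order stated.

table();
translate([546, -603, 0]) stool();
translate([546, 1179, 0]) stool();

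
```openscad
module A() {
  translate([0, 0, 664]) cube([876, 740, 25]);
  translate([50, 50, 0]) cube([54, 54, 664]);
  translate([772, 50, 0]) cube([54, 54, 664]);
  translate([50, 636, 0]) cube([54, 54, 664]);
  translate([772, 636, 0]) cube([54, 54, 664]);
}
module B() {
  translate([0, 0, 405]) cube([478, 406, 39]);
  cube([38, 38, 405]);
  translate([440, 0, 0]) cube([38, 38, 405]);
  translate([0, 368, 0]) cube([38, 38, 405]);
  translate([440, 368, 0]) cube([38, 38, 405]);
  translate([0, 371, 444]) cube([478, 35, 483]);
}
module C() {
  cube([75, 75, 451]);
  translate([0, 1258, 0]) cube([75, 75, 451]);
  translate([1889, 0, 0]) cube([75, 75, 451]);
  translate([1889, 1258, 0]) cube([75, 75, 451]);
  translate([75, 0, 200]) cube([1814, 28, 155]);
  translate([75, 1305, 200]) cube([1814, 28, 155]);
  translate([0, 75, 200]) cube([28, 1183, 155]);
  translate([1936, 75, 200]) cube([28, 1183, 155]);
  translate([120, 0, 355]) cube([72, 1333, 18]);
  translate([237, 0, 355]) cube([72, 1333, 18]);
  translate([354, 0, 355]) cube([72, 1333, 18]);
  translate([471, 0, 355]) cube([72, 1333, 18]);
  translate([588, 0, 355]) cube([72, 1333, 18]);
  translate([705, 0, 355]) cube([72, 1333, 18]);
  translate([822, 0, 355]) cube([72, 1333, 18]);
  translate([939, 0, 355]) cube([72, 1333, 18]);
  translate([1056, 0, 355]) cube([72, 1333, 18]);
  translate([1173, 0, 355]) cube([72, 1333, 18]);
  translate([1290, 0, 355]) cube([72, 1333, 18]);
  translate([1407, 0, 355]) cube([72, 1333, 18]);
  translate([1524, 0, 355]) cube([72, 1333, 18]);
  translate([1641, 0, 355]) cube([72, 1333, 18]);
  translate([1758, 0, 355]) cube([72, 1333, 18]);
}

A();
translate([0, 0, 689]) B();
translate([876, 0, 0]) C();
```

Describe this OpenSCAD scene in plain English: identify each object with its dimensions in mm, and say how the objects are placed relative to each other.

A is a rectangular dining table. The top is 876×740×25 mm with its upper surface at z = 689 mm. It stands on four 54×54 mm square legs, each inset 50 mm from the nearest pair of top edges, running from the floor to the underside of the top.

B is a chair: 478×406 mm seat, 39 mm thick, top at z = 444 mm, on four 38 mm square corner legs flush with the seat edges. A 35 mm thick backrest slab spans the full seat width, extending 483 mm above the seat top, its back face flush with the seat's +y edge.

C is a bed frame 1964 mm long (x) by 1333 mm wide (y). Four 75×75 mm corner posts, 451 mm tall, at the corners of the footprint. Four rails of 28 mm thickness and 155 mm height run between adjacent posts with their undersides at z = 200 mm, their outer faces flush with the outside of the frame (the two x-running rails run between the posts' inner faces; the two y-running rails run between the posts' inner faces). 15 slats, each 72 mm wide (x) and 18 mm thick, lie across the top of the two x-running rails, running the full 1333 mm width of the frame in y; the slats are evenly spaced along x between the inner faces of the end posts with equal gaps (rounded down to the nearest mm) at the −x end and between each pair — any rounding remainder accumulates at the +x end.

The chair is on top of the table. The bed frame is against the table's +x side, with their −y faces flush.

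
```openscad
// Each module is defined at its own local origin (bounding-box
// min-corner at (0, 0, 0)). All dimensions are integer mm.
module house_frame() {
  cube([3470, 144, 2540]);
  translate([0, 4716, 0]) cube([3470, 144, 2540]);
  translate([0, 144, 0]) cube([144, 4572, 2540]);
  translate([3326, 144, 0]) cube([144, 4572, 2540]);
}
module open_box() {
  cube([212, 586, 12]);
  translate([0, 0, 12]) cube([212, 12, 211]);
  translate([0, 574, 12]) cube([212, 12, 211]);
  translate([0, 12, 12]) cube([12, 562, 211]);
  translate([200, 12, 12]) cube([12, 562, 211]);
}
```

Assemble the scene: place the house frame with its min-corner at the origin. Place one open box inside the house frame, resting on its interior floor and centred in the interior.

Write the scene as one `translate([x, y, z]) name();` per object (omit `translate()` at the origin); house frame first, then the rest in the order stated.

house_frame();
translate([1629, 2137, 0]) open_box();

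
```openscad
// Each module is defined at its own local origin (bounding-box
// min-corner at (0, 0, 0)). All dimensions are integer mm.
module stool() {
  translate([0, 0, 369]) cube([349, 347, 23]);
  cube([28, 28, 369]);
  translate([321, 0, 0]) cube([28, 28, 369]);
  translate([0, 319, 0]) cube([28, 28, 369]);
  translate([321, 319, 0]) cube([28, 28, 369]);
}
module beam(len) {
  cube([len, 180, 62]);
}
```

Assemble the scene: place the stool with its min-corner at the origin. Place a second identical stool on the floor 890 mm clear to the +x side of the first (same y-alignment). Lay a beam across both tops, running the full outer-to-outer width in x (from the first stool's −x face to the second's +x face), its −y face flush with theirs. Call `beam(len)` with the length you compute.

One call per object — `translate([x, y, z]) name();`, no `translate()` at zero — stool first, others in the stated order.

stool();
translate([1239, 0, 0]) stool();
translate([0, 0, 392]) beam(1588);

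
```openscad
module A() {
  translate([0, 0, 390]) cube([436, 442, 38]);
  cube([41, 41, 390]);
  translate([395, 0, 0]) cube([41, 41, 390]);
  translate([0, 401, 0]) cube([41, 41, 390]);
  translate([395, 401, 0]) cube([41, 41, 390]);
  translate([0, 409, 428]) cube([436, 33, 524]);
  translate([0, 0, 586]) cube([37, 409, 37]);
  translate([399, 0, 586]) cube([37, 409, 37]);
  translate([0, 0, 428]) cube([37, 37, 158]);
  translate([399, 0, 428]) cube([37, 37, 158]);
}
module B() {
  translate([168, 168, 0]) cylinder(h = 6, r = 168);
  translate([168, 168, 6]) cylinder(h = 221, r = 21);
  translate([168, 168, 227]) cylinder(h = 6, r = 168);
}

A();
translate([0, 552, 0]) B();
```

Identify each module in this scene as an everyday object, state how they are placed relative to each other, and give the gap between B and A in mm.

The spool's nearest face is 110 mm from the chair's +y face.

A is a chair. B is a spool. The spool is on the floor beside the chair on its +y side. The gap between the spool and the chair is 110 mm.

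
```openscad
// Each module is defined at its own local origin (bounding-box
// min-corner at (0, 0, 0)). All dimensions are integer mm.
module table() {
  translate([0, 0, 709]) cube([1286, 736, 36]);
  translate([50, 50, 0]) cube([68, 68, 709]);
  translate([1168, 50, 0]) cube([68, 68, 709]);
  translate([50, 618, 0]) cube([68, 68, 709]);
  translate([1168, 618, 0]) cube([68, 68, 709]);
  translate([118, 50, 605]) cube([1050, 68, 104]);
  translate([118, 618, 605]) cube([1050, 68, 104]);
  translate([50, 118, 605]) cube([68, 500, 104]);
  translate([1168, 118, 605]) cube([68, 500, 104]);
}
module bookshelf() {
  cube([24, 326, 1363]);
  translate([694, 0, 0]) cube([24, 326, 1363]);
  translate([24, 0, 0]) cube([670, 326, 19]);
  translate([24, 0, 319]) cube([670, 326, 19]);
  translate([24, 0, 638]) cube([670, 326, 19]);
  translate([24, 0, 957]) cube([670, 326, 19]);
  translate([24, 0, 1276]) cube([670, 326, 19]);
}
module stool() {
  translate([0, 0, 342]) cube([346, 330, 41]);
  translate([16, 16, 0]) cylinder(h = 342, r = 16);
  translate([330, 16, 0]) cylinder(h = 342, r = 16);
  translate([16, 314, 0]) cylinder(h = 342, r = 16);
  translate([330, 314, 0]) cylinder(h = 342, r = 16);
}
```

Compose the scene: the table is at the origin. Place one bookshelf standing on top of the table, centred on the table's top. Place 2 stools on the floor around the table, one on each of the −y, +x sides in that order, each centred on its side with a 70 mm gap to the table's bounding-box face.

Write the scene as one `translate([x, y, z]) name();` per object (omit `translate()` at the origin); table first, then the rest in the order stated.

table();
translate([284, 205, 745]) bookshelf();
translate([470, -400, 0]) stool();
translate([1356, 203, 0]) stool();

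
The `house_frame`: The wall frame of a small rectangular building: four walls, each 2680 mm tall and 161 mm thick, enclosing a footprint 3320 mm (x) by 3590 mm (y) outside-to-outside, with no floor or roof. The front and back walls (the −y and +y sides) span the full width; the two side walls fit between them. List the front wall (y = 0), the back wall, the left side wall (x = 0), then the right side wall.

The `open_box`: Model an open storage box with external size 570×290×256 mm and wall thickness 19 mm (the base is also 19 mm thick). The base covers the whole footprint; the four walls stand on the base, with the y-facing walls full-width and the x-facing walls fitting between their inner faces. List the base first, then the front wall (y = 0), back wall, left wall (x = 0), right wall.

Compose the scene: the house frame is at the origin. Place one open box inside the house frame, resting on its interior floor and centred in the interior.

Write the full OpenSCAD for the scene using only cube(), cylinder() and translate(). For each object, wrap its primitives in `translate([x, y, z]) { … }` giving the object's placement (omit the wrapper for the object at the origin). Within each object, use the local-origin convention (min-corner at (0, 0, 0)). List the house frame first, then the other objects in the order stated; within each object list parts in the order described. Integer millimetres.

cube([3320, 161, 2680]);
translate([0, 3429, 0]) cube([3320, 161, 2680]);
translate([0, 161, 0]) cube([161, 3268, 2680]);
translate([3159, 161, 0]) cube([161, 3268, 2680]);
translate([1375, 1650, 0]) {
  cube([570, 290, 19]);
  translate([0, 0, 19]) cube([570, 19, 237]);
  translate([0, 271, 19]) cube([570, 19, 237]);
  translate([0, 19, 19]) cube([19, 252, 237]);
  translate([551, 19, 19]) cube([19, 252, 237]);
}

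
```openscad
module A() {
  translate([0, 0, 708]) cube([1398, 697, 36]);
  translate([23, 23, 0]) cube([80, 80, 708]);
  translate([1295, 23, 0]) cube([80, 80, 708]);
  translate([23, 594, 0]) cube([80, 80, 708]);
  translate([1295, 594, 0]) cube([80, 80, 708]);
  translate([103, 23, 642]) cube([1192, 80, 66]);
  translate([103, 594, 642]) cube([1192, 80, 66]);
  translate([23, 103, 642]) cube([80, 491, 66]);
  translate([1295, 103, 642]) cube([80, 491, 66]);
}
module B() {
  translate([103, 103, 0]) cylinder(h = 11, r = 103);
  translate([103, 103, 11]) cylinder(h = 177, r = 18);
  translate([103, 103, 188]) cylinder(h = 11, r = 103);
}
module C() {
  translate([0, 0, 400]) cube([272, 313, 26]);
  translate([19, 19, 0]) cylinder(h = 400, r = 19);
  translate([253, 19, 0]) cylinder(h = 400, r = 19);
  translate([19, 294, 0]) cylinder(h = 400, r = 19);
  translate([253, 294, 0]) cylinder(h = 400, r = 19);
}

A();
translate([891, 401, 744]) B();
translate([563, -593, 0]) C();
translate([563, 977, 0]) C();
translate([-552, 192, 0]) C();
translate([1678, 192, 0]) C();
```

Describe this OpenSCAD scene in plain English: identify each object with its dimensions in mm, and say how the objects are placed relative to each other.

A is a rectangular dining table. The top is 1398×697×36 mm with its upper surface at z = 744 mm. It stands on four 80×80 mm square legs, each inset 23 mm from the nearest pair of top edges, running from the floor to the underside of the top. Four apron rails, 80 mm thick and 66 mm tall, run between adjacent legs with their top edges flush with the underside of the top and their outer faces flush with the legs' outer faces.

B is a spool: two coaxial disc flanges of radius 103 mm and thickness 11 mm, joined by a core cylinder of radius 18 mm and height 177 mm. The lower flange rests on z = 0 and the three cylinders share a vertical axis.

C is a four-legged stool. The seat is a 272×313×26 mm slab whose top surface is at z = 426 mm; four round legs, each 38 mm in diameter, run from the floor (z = 0) to the underside of the seat, each leg's axis is inset half a diameter from the nearest pair of seat edges (so the leg's bounding box is flush with the corner).

The spool is on top of the table. Four stools sit around the table at the −y, +y, −x, +x sides.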